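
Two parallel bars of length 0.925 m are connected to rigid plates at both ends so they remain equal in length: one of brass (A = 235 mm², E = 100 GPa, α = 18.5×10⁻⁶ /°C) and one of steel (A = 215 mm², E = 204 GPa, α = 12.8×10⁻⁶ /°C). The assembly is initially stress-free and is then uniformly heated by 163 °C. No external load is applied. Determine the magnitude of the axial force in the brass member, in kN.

P ≈ 14.2 kN (compressive in the brass)

Equilibrium of a rigid end plate with no external load gives equal and opposite internal forces ±P in the two members. Since α_{brass} > α_{steel}, heating drives the brass into compression and the steel into tension.
Setting the final lengths equal and cancelling L: (α₁ − α₂)ΔT = P/(A₁E₁) + P/(A₂E₂).
|α₁ − α₂|·ΔT = 5.7×10⁻⁶ × 163 = 0.0009291.
1/(A₁E₁) + 1/(A₂E₂) = 1/(235×100×10³) + 1/(215×204×10³) = 6.535×10⁻⁸ N⁻¹.
So P = 0.0009291 / 6.535×10⁻⁸ = 14.22 kN.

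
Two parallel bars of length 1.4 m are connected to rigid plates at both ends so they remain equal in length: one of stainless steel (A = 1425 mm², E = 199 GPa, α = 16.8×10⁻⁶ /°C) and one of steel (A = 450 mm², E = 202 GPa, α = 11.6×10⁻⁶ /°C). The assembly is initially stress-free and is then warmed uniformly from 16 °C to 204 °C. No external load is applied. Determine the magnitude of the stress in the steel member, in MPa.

σ ≈ 150 MPa (tensile)

Both members must finish at the same length. With the larger α, the stainless steel tends to over-expand; the plates restrain it, putting the stainless steel in compression and the steel in tension. With no external load the two internal forces are equal and opposite, magnitude P.
Setting the final lengths equal and cancelling L: (α₁ − α₂)ΔT = P/(A₁E₁) + P/(A₂E₂).
|α₁ − α₂|·ΔT = 5.2×10⁻⁶ × 188 = 0.0009776.
1/(A₁E₁) + 1/(A₂E₂) = 1/(1425×199×10³) + 1/(450×202×10³) = 1.453×10⁻⁸ N⁻¹.
So P = 0.0009776 / 1.453×10⁻⁸ = 67.29 kN.
σ_{steel} = P/A₂ = 67290/450 = 149.5 MPa, tensile.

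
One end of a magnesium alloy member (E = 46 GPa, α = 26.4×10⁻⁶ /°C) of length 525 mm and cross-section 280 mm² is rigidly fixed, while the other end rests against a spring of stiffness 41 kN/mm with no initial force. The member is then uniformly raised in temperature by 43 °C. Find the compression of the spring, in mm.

Free thermal expansion: δ_free = αΔT L = 26.4×10⁻⁶ × 43 × 525 = 0.596 mm.
Let P be the compressive force at the spring. The member shortens elastically by PL/(AE) and the spring compresses by P/k; together these equal δ_free.
So P = δ_free / [L/(AE) + 1/k] = 0.596 / [ 525/(280×46×10³) + 1/(41×10³) ].
P = 0.596 / 6.515×10⁻⁵ = 9148 N.
Spring compression = P/k = 9148/(41×10³) = 0.2231 mm.

δ ≈ 0.223 mm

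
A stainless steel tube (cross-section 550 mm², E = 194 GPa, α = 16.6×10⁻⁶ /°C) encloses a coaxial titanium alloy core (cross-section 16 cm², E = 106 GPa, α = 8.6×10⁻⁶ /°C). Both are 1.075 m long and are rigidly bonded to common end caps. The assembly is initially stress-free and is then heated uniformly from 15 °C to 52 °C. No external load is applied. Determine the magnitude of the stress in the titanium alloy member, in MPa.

Equilibrium of a rigid end plate with no external load gives equal and opposite internal forces ±P in the two members. Since α_{stainless steel} > α_{titanium alloy}, heating drives the stainless steel into compression and the titanium alloy into tension.
Compatibility of the two members (thermal + elastic change equal): (α₁ − α₂)ΔT = P·[1/(A₁E₁) + 1/(A₂E₂)].
|α₁ − α₂|·ΔT = 8×10⁻⁶ × 37 = 0.000296.
1/(A₁E₁) + 1/(A₂E₂) = 1/(550×194×10³) + 1/(1600×106×10³) = 1.527×10⁻⁸ N⁻¹.
P = 0.000296 / 1.527×10⁻⁸ = 19390 N = 19.39 kN.
σ_{titanium alloy} = P/A₂ = 19390/1600 = 12.12 MPa, tensile.

σ ≈ 12.1 MPa (tensile)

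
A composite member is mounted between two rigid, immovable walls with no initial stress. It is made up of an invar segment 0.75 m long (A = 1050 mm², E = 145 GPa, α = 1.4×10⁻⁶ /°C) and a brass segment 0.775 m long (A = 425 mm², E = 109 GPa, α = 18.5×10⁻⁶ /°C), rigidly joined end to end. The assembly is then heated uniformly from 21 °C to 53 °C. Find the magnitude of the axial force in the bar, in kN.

With the walls removed the bar would change length by δ_free = Σ αᵢΔT Lᵢ = 1.4×10⁻⁶×32×750 + 18.5×10⁻⁶×32×775 = 0.4924 mm.
The rigid supports impose zero overall length change; the single axial force P common to all segments must satisfy P Σ Lᵢ/(AᵢEᵢ) = δ_free.
The series flexibility is Σ Lᵢ/(AᵢEᵢ) = 750/(1050×145×10³) + 775/(425×109×10³) = 2.166×10⁻⁵ mm/N.
So P = 0.4924 / 2.166×10⁻⁵ = 22.74 kN, compressive.

P ≈ 22.7 kN (compressive)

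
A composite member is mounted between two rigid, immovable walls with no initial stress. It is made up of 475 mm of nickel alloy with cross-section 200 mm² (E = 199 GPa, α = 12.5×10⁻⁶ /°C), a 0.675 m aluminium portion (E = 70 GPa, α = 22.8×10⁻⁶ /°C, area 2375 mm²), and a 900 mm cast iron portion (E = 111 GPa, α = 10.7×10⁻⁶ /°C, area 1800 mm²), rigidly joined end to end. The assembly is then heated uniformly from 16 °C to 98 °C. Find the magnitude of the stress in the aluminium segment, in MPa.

σ ≈ 52.1 MPa (compressive)

If the supports were absent, the total length change would be Σ αᵢΔT Lᵢ = 12.5×10⁻⁶×82×475 + 22.8×10⁻⁶×82×675 + 10.7×10⁻⁶×82×900 = 2.539 mm.
Since the ends are fixed, an axial force P builds up, equal in every segment, with P · Σ Lᵢ/(AᵢEᵢ) = δ_free.
The series flexibility is Σ Lᵢ/(AᵢEᵢ) = 475/(200×199×10³) + 675/(2375×70×10³) + 900/(1800×111×10³) = 2.05×10⁻⁵ mm/N.
Hence P = δ_free / Σ(L/AE) = 2.539/2.05×10⁻⁵ = 123.8 kN (compressive).
σ_{aluminium} = P / A = 123800 / 2375 = 52.14 MPa.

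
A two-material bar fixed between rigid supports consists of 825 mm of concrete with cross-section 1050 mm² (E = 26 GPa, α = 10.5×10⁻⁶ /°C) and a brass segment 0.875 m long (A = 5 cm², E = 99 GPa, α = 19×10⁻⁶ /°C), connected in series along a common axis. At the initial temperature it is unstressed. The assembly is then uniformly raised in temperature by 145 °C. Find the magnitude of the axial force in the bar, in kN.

With the walls removed the bar would change length by δ_free = Σ αᵢΔT Lᵢ = 10.5×10⁻⁶×145×825 + 19×10⁻⁶×145×875 = 3.667 mm.
The walls prevent any net length change, so an axial force P (same in every segment) develops. Compatibility: P · Σ Lᵢ/(AᵢEᵢ) = δ_free.
The series flexibility is Σ Lᵢ/(AᵢEᵢ) = 825/(1050×26×10³) + 875/(500×99×10³) = 4.79×10⁻⁵ mm/N.
So P = 3.667 / 4.79×10⁻⁵ = 76.55 kN, compressive.

P ≈ 76.6 kN (compressive)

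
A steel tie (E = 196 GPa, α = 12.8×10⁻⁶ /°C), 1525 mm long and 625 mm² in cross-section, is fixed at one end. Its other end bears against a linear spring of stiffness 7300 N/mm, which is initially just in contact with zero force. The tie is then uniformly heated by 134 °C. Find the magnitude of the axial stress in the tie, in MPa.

σ ≈ 28 MPa (compressive)

Free thermal expansion: δ_free = αΔT L = 12.8×10⁻⁶ × 134 × 1525 = 2.616 mm.
With a force P in the spring, the elastic change of the tie is PL/(AE) and that of the spring is P/k; compatibility requires their sum to equal δ_free.
P [ L/(AE) + 1/k ] = δ_free → P [ 1525/(625×196×10³) + 1/(7300) ] = 2.616.
P = 2.616 / 0.0001494 = 17500 N.
σ = P/A = 17500/625 = 28.01 MPa.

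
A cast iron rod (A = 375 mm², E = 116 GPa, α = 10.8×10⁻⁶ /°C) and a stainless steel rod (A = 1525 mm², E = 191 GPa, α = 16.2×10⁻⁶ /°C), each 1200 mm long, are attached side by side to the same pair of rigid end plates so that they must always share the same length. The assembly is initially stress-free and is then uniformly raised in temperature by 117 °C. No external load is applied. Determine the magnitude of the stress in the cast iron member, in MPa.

σ ≈ 63.8 MPa (tensile)

Both members must finish at the same length. With the larger α, the stainless steel tends to over-expand; the plates restrain it, putting the stainless steel in compression and the cast iron in tension. With no external load the two internal forces are equal and opposite, magnitude P.
Setting the final lengths equal and cancelling L: (α₁ − α₂)ΔT = P/(A₁E₁) + P/(A₂E₂).
|α₁ − α₂|·ΔT = 5.4×10⁻⁶ × 117 = 0.0006318.
1/(A₁E₁) + 1/(A₂E₂) = 1/(375×116×10³) + 1/(1525×191×10³) = 2.642×10⁻⁸ N⁻¹.
P = 0.0006318 / 2.642×10⁻⁸ = 23910 N = 23.91 kN.
σ_{cast iron} = P/A₁ = 23910/375 = 63.77 MPa, tensile.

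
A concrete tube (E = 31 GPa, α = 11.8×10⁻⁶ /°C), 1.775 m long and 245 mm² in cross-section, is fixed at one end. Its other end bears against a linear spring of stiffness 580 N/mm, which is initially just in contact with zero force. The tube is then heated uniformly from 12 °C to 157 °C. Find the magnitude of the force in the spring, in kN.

P ≈ 1.55 kN

If the spring were absent the tube would lengthen by αΔT L = 11.8×10⁻⁶ × 145 × 1775 = 3.037 mm.
With a force P in the spring, the elastic change of the tube is PL/(AE) and that of the spring is P/k; compatibility requires their sum to equal δ_free.
P [ L/(AE) + 1/k ] = δ_free → P [ 1775/(245×31×10³) + 1/(580) ] = 3.037.
P = 3.037 / 0.001958 = 1551 N.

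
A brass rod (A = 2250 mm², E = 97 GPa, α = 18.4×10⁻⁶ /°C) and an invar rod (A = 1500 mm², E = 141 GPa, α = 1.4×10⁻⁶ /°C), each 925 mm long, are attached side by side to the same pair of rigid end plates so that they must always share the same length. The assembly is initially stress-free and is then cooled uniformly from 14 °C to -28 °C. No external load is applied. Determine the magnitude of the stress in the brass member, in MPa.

The brass has the larger α, so on cooling it would change length more than the invar if both were free. The rigid plates force a common final length, so the brass is put into tension and the invar into compression, with equal and opposite forces P (no external load).
Setting the final lengths equal and cancelling L: (α₁ − α₂)ΔT = P/(A₁E₁) + P/(A₂E₂).
|α₁ − α₂|·ΔT = 17×10⁻⁶ × 42 = 0.000714.
1/(A₁E₁) + 1/(A₂E₂) = 1/(2250×97×10³) + 1/(1500×141×10³) = 9.31×10⁻⁹ N⁻¹.
P = 0.000714 / 9.31×10⁻⁹ = 76690 N = 76.69 kN.
σ_{brass} = P/A₁ = 76690/2250 = 34.09 MPa, tensile.

σ ≈ 34.1 MPa (tensile)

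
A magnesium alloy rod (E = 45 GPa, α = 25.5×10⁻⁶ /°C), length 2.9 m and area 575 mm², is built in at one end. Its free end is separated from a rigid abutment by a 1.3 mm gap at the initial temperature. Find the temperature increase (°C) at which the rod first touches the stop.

Contact occurs when the free expansion equals the gap: αΔT L = 1.3 mm.
ΔT = 1.3 / (25.5×10⁻⁶ × 2900) = 17.58 °C.

ΔT ≈ 17.6 °C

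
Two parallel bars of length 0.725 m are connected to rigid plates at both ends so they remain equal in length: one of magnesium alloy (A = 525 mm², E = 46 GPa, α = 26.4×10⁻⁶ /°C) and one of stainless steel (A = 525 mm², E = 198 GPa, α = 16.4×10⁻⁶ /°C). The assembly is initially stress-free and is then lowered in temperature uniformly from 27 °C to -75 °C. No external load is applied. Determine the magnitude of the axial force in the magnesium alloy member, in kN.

P ≈ 20 kN (tensile in the magnesium alloy)

Equilibrium of a rigid end plate with no external load gives equal and opposite internal forces ±P in the two members. Since α_{magnesium alloy} > α_{stainless steel}, cooling drives the magnesium alloy into tension and the stainless steel into compression.
Setting the final lengths equal and cancelling L: (α₁ − α₂)ΔT = P/(A₁E₁) + P/(A₂E₂).
|α₁ − α₂|·ΔT = 10×10⁻⁶ × 102 = 0.00102.
1/(A₁E₁) + 1/(A₂E₂) = 1/(525×46×10³) + 1/(525×198×10³) = 5.103×10⁻⁸ N⁻¹.
P = 0.00102 / 5.103×10⁻⁸ = 19990 N = 19.99 kN.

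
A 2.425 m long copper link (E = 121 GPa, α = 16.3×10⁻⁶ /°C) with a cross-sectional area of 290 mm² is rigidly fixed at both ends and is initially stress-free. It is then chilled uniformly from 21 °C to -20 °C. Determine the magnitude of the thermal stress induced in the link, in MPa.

With length fixed, the mechanical strain must cancel the thermal strain αΔT = 16.3×10⁻⁶ × 41 = 668.3×10⁻⁶.
Hence σ = E·αΔT = 121×10³ × 668.3×10⁻⁶ = 80.86 MPa, tensile.

σ ≈ 80.9 MPa (tensile)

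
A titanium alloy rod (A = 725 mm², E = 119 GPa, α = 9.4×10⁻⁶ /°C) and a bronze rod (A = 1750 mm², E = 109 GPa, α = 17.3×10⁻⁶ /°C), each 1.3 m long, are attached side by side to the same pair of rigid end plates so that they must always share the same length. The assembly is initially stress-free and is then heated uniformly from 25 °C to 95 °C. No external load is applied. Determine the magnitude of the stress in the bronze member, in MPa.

The bronze has the larger α, so on heating it would change length more than the titanium alloy if both were free. The rigid plates force a common final length, so the bronze is put into compression and the titanium alloy into tension, with equal and opposite forces P (no external load).
Equating the net (thermal + elastic) strains gives |α₁ − α₂|·ΔT = P·[1/(A₁E₁) + 1/(A₂E₂)].
|α₁ − α₂|·ΔT = 7.9×10⁻⁶ × 70 = 0.000553.
1/(A₁E₁) + 1/(A₂E₂) = 1/(725×119×10³) + 1/(1750×109×10³) = 1.683×10⁻⁸ N⁻¹.
So P = 0.000553 / 1.683×10⁻⁸ = 32.85 kN.
σ_{bronze} = P/A₂ = 32850/1750 = 18.77 MPa, compressive.

σ ≈ 18.8 MPa (compressive)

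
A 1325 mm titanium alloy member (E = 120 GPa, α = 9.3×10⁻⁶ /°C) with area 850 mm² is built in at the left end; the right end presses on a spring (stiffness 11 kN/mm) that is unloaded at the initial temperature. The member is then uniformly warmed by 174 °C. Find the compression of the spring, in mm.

δ ≈ 1.88 mm

The unrestrained thermal change is αΔT L = 9.3×10⁻⁶ × 174 × 1325 = 2.144 mm.
Let P be the compressive force at the spring. The member shortens elastically by PL/(AE) and the spring compresses by P/k; together these equal δ_free.
So P = δ_free / [L/(AE) + 1/k] = 2.144 / [ 1325/(850×120×10³) + 1/(11×10³) ].
P = 2.144 / 0.0001039 = 20640 N.
Spring compression = P/k = 20640/(11×10³) = 1.876 mm.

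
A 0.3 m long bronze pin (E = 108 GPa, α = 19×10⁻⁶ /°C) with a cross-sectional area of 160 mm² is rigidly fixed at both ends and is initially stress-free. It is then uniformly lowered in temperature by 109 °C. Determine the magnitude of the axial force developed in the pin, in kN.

P ≈ 35.8 kN (tensile)

Full restraint means ε = 0, so the stress is σ = EαΔT = 108×10³ × 19×10⁻⁶ × 109 = 223.7 MPa.
P = AEαΔT = 160 × 108×10³ × 19×10⁻⁶ × 109 = 35.79 kN (tensile).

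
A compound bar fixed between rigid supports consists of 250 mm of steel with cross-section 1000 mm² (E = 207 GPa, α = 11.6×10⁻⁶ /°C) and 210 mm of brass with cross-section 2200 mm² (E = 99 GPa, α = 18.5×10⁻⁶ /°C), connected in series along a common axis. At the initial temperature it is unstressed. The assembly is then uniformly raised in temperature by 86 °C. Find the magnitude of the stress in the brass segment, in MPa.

Free thermal expansion of the whole bar: Σ αᵢΔT Lᵢ = 11.6×10⁻⁶×86×250 + 18.5×10⁻⁶×86×210 = 0.5835 mm.
The walls prevent any net length change, so an axial force P (same in every segment) develops. Compatibility: P · Σ Lᵢ/(AᵢEᵢ) = δ_free.
The series flexibility is Σ Lᵢ/(AᵢEᵢ) = 250/(1000×207×10³) + 210/(2200×99×10³) = 2.172×10⁻⁶ mm/N.
So P = 0.5835 / 2.172×10⁻⁶ = 268.7 kN, compressive.
σ_{brass} = P / A = 268700 / 2200 = 122.1 MPa.

σ ≈ 122 MPa (compressive)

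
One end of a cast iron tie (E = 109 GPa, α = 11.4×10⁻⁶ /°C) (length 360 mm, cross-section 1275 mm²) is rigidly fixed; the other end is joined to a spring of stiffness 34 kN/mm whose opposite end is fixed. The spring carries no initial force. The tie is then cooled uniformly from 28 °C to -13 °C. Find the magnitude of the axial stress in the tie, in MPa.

The unrestrained thermal change is αΔT L = 11.4×10⁻⁶ × 41 × 360 = 0.1683 mm.
With a force P in the spring, the elastic change of the tie is PL/(AE) and that of the spring is P/k; compatibility requires their sum to equal δ_free.
So P = δ_free / [L/(AE) + 1/k] = 0.1683 / [ 360/(1275×109×10³) + 1/(34×10³) ].
P = 0.1683 / 3.2×10⁻⁵ = 5258 N.
σ = P/A = 5258/1275 = 4.124 MPa.

σ ≈ 4.12 MPa (tensile)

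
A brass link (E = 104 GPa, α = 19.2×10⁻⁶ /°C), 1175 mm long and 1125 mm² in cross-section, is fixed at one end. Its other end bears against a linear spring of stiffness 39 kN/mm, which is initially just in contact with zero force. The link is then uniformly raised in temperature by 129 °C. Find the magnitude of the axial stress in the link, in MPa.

σ ≈ 72.5 MPa (compressive)

If the spring were absent the link would lengthen by αΔT L = 19.2×10⁻⁶ × 129 × 1175 = 2.91 mm.
With a force P in the spring, the elastic change of the link is PL/(AE) and that of the spring is P/k; compatibility requires their sum to equal δ_free.
P [ L/(AE) + 1/k ] = δ_free → P [ 1175/(1125×104×10³) + 1/(39×10³) ] = 2.91.
P = 2.91 / 3.568×10⁻⁵ = 81560 N.
σ = P/A = 81560/1125 = 72.49 MPa.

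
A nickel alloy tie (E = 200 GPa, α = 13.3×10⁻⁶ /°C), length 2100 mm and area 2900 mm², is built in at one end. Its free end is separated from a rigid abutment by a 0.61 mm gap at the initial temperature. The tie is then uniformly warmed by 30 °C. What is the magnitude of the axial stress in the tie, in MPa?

Free thermal elongation = αΔT L = 13.3×10⁻⁶ × 30 × 2100 = 0.8379 mm.
The gap closes (δ_free > 0.61 mm) and the wall then resists a further 0.8379 − 0.61 = 0.2279 mm of expansion.
So σ = E(δ_free − g)/L = 200×10³ × 0.2279/2100 = 21.7 MPa.

σ ≈ 21.7 MPa (compressive)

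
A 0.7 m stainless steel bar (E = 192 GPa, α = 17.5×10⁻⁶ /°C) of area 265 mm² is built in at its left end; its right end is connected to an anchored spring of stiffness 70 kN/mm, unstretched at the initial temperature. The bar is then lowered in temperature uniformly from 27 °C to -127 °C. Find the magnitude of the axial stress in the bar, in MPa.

The unrestrained thermal change is αΔT L = 17.5×10⁻⁶ × 154 × 700 = 1.886 mm.
Let P be the tensile force in the spring. The bar extends elastically by PL/(AE) and the spring stretches by P/k; together these equal δ_free.
So P = δ_free / [L/(AE) + 1/k] = 1.886 / [ 700/(265×192×10³) + 1/(70×10³) ].
P = 1.886 / 2.804×10⁻⁵ = 67270 N.
σ = P/A = 67270/265 = 253.9 MPa.

σ ≈ 254 MPa (tensile)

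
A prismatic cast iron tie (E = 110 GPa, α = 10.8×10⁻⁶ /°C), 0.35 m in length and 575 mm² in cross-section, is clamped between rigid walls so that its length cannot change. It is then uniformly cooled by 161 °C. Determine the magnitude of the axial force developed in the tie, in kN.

P ≈ 110 kN (tensile)

Full restraint means ε = 0, so the stress is σ = EαΔT = 110×10³ × 10.8×10⁻⁶ × 161 = 191.3 MPa.
Then P = σA = 191.3 × 575 mm² = 110 kN, tensile.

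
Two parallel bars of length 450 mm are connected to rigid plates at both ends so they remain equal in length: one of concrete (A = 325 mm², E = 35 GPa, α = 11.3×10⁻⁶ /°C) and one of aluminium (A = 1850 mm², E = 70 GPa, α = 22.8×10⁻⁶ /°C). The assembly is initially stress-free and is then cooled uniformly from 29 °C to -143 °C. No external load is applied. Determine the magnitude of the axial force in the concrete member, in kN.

Both members must finish at the same length. With the larger α, the aluminium tends to over-contract; the plates restrain it, putting the aluminium in tension and the concrete in compression. With no external load the two internal forces are equal and opposite, magnitude P.
Equating the net (thermal + elastic) strains gives |α₁ − α₂|·ΔT = P·[1/(A₁E₁) + 1/(A₂E₂)].
|α₁ − α₂|·ΔT = 11.5×10⁻⁶ × 172 = 0.001978.
1/(A₁E₁) + 1/(A₂E₂) = 1/(325×35×10³) + 1/(1850×70×10³) = 9.563×10⁻⁸ N⁻¹.
P = 0.001978 / 9.563×10⁻⁸ = 20680 N = 20.68 kN.

P ≈ 20.7 kN (compressive in the concrete)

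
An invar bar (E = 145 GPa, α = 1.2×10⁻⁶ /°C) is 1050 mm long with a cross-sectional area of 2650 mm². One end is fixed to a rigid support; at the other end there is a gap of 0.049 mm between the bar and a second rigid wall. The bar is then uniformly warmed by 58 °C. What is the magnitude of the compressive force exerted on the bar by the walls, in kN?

Unrestrained expansion: δ_free = αΔT L = 1.2×10⁻⁶ × 58 × 1050 = 0.07308 mm.
The gap closes (δ_free > 0.049 mm) and the wall then resists a further 0.07308 − 0.049 = 0.02408 mm of expansion.
So σ = E(δ_free − g)/L = 145×10³ × 0.02408/1050 = 3.325 MPa.
P = σA = 3.325 × 2650 = 8.812 kN.

P ≈ 8.81 kN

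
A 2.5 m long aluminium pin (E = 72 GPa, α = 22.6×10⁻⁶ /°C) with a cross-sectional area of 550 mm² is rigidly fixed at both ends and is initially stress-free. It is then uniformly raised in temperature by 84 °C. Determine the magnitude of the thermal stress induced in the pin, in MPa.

σ ≈ 137 MPa (compressive)

With length fixed, the mechanical strain must cancel the thermal strain αΔT = 22.6×10⁻⁶ × 84 = 1898.4×10⁻⁶.
σ = EαΔT = 72×10³ × 22.6×10⁻⁶ × 84 = 136.7 MPa (compressive; the pin is trying to expand).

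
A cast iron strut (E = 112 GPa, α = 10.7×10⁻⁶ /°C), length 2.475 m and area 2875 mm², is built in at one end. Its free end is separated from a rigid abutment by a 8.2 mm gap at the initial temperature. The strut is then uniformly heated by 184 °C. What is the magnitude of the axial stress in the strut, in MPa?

If the wall were absent the strut would grow by αΔT L = 10.7×10⁻⁶ × 184 × 2475 = 4.873 mm.
Since δ_free = 4.87 mm is less than the 8.2 mm gap, the strut never touches the wall. No axial force develops.

σ ≈ 0 MPa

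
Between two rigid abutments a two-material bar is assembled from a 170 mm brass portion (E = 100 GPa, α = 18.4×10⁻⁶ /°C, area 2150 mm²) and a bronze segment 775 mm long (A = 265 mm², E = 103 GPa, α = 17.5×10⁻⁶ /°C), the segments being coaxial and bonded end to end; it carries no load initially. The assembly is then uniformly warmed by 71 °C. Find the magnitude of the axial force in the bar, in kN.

If the supports were absent, the total length change would be Σ αᵢΔT Lᵢ = 18.4×10⁻⁶×71×170 + 17.5×10⁻⁶×71×775 = 1.185 mm.
Since the ends are fixed, an axial force P builds up, equal in every segment, with P · Σ Lᵢ/(AᵢEᵢ) = δ_free.
The series flexibility is Σ Lᵢ/(AᵢEᵢ) = 170/(2150×100×10³) + 775/(265×103×10³) = 2.918×10⁻⁵ mm/N.
So P = 1.185 / 2.918×10⁻⁵ = 40.61 kN, compressive.

P ≈ 40.6 kN (compressive)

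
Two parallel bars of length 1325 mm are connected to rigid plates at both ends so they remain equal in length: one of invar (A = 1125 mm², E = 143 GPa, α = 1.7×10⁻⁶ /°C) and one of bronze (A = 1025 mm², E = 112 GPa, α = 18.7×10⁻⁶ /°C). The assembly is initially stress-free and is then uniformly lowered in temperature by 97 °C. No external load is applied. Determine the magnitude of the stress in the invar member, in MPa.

Equilibrium of a rigid end plate with no external load gives equal and opposite internal forces ±P in the two members. Since α_{bronze} > α_{invar}, cooling drives the bronze into tension and the invar into compression.
Compatibility of the two members (thermal + elastic change equal): (α₁ − α₂)ΔT = P·[1/(A₁E₁) + 1/(A₂E₂)].
|α₁ − α₂|·ΔT = 17×10⁻⁶ × 97 = 0.001649.
1/(A₁E₁) + 1/(A₂E₂) = 1/(1125×143×10³) + 1/(1025×112×10³) = 1.493×10⁻⁸ N⁻¹.
P = 0.001649 / 1.493×10⁻⁸ = 110500 N = 110.5 kN.
σ_{invar} = P/A₁ = 110500/1125 = 98.2 MPa, compressive.

σ ≈ 98.2 MPa (compressive)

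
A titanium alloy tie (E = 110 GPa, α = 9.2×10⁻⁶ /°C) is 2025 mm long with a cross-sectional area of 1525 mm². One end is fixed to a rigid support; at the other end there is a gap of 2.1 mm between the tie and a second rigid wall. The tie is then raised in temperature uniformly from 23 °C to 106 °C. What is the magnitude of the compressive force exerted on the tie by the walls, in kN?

P ≈ 0 kN

If the wall were absent the tie would grow by αΔT L = 9.2×10⁻⁶ × 83 × 2025 = 1.546 mm.
This is smaller than the 2.1 mm clearance, so the tie expands freely without reaching the stop — the stress is zero.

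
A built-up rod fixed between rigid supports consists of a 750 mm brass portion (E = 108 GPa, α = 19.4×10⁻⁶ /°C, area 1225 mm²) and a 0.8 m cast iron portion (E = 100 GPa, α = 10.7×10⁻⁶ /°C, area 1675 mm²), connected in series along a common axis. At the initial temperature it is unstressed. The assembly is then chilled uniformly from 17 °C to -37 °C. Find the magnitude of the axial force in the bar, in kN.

Free thermal contraction of the whole bar: Σ αᵢΔT Lᵢ = 19.4×10⁻⁶×54×750 + 10.7×10⁻⁶×54×800 = 1.248 mm.
The rigid supports impose zero overall length change; the single axial force P common to all segments must satisfy P Σ Lᵢ/(AᵢEᵢ) = δ_free.
Σ Lᵢ/(AᵢEᵢ) = 750/(1225×108×10³) + 800/(1675×100×10³) = 1.045×10⁻⁵ mm/N.
Hence P = δ_free / Σ(L/AE) = 1.248/1.045×10⁻⁵ = 119.5 kN (tensile).

P ≈ 119 kN (tensile)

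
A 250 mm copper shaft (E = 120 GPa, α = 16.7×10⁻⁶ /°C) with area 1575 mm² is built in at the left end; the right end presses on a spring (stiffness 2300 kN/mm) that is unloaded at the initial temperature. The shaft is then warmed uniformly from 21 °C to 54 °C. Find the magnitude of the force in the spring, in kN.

The unrestrained thermal change is αΔT L = 16.7×10⁻⁶ × 33 × 250 = 0.1378 mm.
With a force P in the spring, the elastic change of the shaft is PL/(AE) and that of the spring is P/k; compatibility requires their sum to equal δ_free.
So P = δ_free / [L/(AE) + 1/k] = 0.1378 / [ 250/(1575×120×10³) + 1/(2300×10³) ].
P = 0.1378 / 1.758×10⁻⁶ = 78390 N.

P ≈ 78.4 kN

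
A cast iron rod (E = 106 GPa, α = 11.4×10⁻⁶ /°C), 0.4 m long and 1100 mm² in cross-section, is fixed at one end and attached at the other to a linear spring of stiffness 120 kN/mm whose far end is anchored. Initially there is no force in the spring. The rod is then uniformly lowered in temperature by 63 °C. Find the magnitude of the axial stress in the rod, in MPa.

σ ≈ 22.2 MPa (tensile)

If the spring were absent the rod would shorten by αΔT L = 11.4×10⁻⁶ × 63 × 400 = 0.2873 mm.
Let P be the tensile force in the spring. The rod extends elastically by PL/(AE) and the spring stretches by P/k; together these equal δ_free.
So P = δ_free / [L/(AE) + 1/k] = 0.2873 / [ 400/(1100×106×10³) + 1/(120×10³) ].
P = 0.2873 / 1.176×10⁻⁵ = 24420 N.
σ = P/A = 24420/1100 = 22.2 MPa.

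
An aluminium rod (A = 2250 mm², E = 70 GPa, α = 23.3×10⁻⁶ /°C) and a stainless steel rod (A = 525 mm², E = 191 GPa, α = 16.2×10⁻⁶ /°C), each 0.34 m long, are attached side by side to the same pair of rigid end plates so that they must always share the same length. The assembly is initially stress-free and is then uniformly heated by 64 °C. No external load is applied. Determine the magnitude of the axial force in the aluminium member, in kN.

P ≈ 27.8 kN (compressive in the aluminium)

Both members must finish at the same length. With the larger α, the aluminium tends to over-expand; the plates restrain it, putting the aluminium in compression and the stainless steel in tension. With no external load the two internal forces are equal and opposite, magnitude P.
Compatibility of the two members (thermal + elastic change equal): (α₁ − α₂)ΔT = P·[1/(A₁E₁) + 1/(A₂E₂)].
|α₁ − α₂|·ΔT = 7.1×10⁻⁶ × 64 = 0.0004544.
1/(A₁E₁) + 1/(A₂E₂) = 1/(2250×70×10³) + 1/(525×191×10³) = 1.632×10⁻⁸ N⁻¹.
So P = 0.0004544 / 1.632×10⁻⁸ = 27.84 kN.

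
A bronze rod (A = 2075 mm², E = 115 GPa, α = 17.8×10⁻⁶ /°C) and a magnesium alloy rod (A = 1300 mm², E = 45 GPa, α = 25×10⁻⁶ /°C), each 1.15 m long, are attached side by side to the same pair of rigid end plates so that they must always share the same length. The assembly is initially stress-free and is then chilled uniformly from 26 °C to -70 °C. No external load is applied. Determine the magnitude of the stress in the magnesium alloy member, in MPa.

Both members must finish at the same length. With the larger α, the magnesium alloy tends to over-contract; the plates restrain it, putting the magnesium alloy in tension and the bronze in compression. With no external load the two internal forces are equal and opposite, magnitude P.
Equating the net (thermal + elastic) strains gives |α₁ − α₂|·ΔT = P·[1/(A₁E₁) + 1/(A₂E₂)].
|α₁ − α₂|·ΔT = 7.2×10⁻⁶ × 96 = 0.0006912.
1/(A₁E₁) + 1/(A₂E₂) = 1/(2075×115×10³) + 1/(1300×45×10³) = 2.128×10⁻⁸ N⁻¹.
So P = 0.0006912 / 2.128×10⁻⁸ = 32.47 kN.
σ_{magnesium alloy} = P/A₂ = 32470/1300 = 24.98 MPa, tensile.

σ ≈ 25 MPa (tensile)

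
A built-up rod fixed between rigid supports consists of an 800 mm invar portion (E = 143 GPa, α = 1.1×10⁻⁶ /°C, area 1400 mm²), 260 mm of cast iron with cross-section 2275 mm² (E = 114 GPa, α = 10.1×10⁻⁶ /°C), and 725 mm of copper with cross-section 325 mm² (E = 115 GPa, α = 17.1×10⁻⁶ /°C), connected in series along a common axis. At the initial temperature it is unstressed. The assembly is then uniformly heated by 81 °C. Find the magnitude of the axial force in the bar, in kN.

P ≈ 52.8 kN (compressive)

Free thermal expansion of the whole bar: Σ αᵢΔT Lᵢ = 1.1×10⁻⁶×81×800 + 10.1×10⁻⁶×81×260 + 17.1×10⁻⁶×81×725 = 1.288 mm.
The rigid supports impose zero overall length change; the single axial force P common to all segments must satisfy P Σ Lᵢ/(AᵢEᵢ) = δ_free.
The series flexibility is Σ Lᵢ/(AᵢEᵢ) = 800/(1400×143×10³) + 260/(2275×114×10³) + 725/(325×115×10³) = 2.44×10⁻⁵ mm/N.
Hence P = δ_free / Σ(L/AE) = 1.288/2.44×10⁻⁵ = 52.8 kN (compressive).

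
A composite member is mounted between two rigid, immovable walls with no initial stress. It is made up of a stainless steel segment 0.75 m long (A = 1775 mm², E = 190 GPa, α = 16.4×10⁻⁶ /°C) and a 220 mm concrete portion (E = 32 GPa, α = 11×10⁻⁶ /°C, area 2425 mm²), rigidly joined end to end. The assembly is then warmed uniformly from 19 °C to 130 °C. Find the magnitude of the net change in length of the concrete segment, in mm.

|ΔL| ≈ 0.647 mm

With the walls removed the bar would change length by δ_free = Σ αᵢΔT Lᵢ = 16.4×10⁻⁶×111×750 + 11×10⁻⁶×111×220 = 1.634 mm.
Since the ends are fixed, an axial force P builds up, equal in every segment, with P · Σ Lᵢ/(AᵢEᵢ) = δ_free.
The series flexibility is Σ Lᵢ/(AᵢEᵢ) = 750/(1775×190×10³) + 220/(2425×32×10³) = 5.059×10⁻⁶ mm/N.
So P = 1.634 / 5.059×10⁻⁶ = 323 kN, compressive.
For the concrete segment, free thermal change = 11×10⁻⁶×111×220 = 0.2686 mm and elastic change from P = 323000×220/(2425×32×10³) = 0.9157 mm; these oppose, so the net change is 0.647 mm (segment shortens).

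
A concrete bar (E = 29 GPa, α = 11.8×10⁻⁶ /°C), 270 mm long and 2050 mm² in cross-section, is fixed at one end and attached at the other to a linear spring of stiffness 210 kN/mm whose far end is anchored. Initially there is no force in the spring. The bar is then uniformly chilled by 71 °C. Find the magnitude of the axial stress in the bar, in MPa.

σ ≈ 11.9 MPa (tensile)

If the spring were absent the bar would shorten by αΔT L = 11.8×10⁻⁶ × 71 × 270 = 0.2262 mm.
With a force P in the spring, the elastic change of the bar is PL/(AE) and that of the spring is P/k; compatibility requires their sum to equal δ_free.
So P = δ_free / [L/(AE) + 1/k] = 0.2262 / [ 270/(2050×29×10³) + 1/(210×10³) ].
P = 0.2262 / 9.304×10⁻⁶ = 24310 N.
σ = P/A = 24310/2050 = 11.86 MPa.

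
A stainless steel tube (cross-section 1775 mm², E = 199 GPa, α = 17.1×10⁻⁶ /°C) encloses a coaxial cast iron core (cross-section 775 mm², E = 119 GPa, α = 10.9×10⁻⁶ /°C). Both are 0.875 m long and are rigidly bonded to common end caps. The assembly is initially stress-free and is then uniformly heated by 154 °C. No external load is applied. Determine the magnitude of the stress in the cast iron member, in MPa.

σ ≈ 90.1 MPa (tensile)

Both members must finish at the same length. With the larger α, the stainless steel tends to over-expand; the plates restrain it, putting the stainless steel in compression and the cast iron in tension. With no external load the two internal forces are equal and opposite, magnitude P.
Equating the net (thermal + elastic) strains gives |α₁ − α₂|·ΔT = P·[1/(A₁E₁) + 1/(A₂E₂)].
|α₁ − α₂|·ΔT = 6.2×10⁻⁶ × 154 = 0.0009548.
1/(A₁E₁) + 1/(A₂E₂) = 1/(1775×199×10³) + 1/(775×119×10³) = 1.367×10⁻⁸ N⁻¹.
P = 0.0009548 / 1.367×10⁻⁸ = 69830 N = 69.83 kN.
σ_{cast iron} = P/A₂ = 69830/775 = 90.1 MPa, tensile.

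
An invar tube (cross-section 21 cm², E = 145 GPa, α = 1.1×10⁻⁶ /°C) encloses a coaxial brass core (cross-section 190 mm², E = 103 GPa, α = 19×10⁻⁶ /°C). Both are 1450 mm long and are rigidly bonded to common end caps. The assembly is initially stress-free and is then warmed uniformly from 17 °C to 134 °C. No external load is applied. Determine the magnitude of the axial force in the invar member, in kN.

The brass has the larger α, so on heating it would change length more than the invar if both were free. The rigid plates force a common final length, so the brass is put into compression and the invar into tension, with equal and opposite forces P (no external load).
Setting the final lengths equal and cancelling L: (α₁ − α₂)ΔT = P/(A₁E₁) + P/(A₂E₂).
|α₁ − α₂|·ΔT = 17.9×10⁻⁶ × 117 = 0.002094.
1/(A₁E₁) + 1/(A₂E₂) = 1/(2100×145×10³) + 1/(190×103×10³) = 5.438×10⁻⁸ N⁻¹.
P = 0.002094 / 5.438×10⁻⁸ = 38510 N = 38.51 kN.

P ≈ 38.5 kN (tensile in the invar)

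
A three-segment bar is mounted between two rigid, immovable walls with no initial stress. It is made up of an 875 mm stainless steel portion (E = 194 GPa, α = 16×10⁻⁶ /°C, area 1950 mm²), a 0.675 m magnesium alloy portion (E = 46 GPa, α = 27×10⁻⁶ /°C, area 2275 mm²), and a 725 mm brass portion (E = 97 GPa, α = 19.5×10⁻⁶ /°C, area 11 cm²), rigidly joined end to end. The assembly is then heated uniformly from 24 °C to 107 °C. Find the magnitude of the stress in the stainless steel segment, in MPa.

σ ≈ 127 MPa (compressive)

Free thermal expansion of the whole bar: Σ αᵢΔT Lᵢ = 16×10⁻⁶×83×875 + 27×10⁻⁶×83×675 + 19.5×10⁻⁶×83×725 = 3.848 mm.
The rigid supports impose zero overall length change; the single axial force P common to all segments must satisfy P Σ Lᵢ/(AᵢEᵢ) = δ_free.
Σ Lᵢ/(AᵢEᵢ) = 875/(1950×194×10³) + 675/(2275×46×10³) + 725/(1100×97×10³) = 1.556×10⁻⁵ mm/N.
So P = 3.848 / 1.556×10⁻⁵ = 247.3 kN, compressive.
σ_{stainless steel} = P / A = 247300 / 1950 = 126.8 MPa.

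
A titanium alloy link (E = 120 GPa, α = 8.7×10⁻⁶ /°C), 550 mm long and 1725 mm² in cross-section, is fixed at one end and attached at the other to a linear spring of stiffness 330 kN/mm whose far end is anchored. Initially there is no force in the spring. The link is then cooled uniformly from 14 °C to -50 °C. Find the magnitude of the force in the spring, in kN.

P ≈ 53.8 kN

Free thermal contraction: δ_free = αΔT L = 8.7×10⁻⁶ × 64 × 550 = 0.3062 mm.
With a force P in the spring, the elastic change of the link is PL/(AE) and that of the spring is P/k; compatibility requires their sum to equal δ_free.
P [ L/(AE) + 1/k ] = δ_free → P [ 550/(1725×120×10³) + 1/(330×10³) ] = 0.3062.
P = 0.3062 / 5.687×10⁻⁶ = 53850 N.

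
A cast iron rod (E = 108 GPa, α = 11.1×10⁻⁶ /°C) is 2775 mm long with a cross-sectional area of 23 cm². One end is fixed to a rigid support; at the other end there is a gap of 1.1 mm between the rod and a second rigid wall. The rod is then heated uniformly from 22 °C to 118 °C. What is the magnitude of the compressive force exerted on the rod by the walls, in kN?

P ≈ 166 kN

Unrestrained expansion: δ_free = αΔT L = 11.1×10⁻⁶ × 96 × 2775 = 2.957 mm.
After closing the 1.1 mm clearance, 2.957 − 1.1 = 1.857 mm of expansion remains to be suppressed by the wall.
So σ = E(δ_free − g)/L = 108×10³ × 1.857/2775 = 72.27 MPa.
Force on the wall = σA = 72.27 × 2300 mm² = 166.2 kN.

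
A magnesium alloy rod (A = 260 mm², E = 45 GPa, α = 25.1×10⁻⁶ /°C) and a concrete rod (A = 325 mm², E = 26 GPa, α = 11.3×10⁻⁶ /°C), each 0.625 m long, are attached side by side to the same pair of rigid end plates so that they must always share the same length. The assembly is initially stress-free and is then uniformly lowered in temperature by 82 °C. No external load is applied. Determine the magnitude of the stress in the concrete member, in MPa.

Both members must finish at the same length. With the larger α, the magnesium alloy tends to over-contract; the plates restrain it, putting the magnesium alloy in tension and the concrete in compression. With no external load the two internal forces are equal and opposite, magnitude P.
Compatibility of the two members (thermal + elastic change equal): (α₁ − α₂)ΔT = P·[1/(A₁E₁) + 1/(A₂E₂)].
|α₁ − α₂|·ΔT = 13.8×10⁻⁶ × 82 = 0.001132.
1/(A₁E₁) + 1/(A₂E₂) = 1/(260×45×10³) + 1/(325×26×10³) = 2.038×10⁻⁷ N⁻¹.
P = 0.001132 / 2.038×10⁻⁷ = 5552 N = 5.552 kN.
σ_{concrete} = P/A₂ = 5552/325 = 17.08 MPa, compressive.

σ ≈ 17.1 MPa (compressive)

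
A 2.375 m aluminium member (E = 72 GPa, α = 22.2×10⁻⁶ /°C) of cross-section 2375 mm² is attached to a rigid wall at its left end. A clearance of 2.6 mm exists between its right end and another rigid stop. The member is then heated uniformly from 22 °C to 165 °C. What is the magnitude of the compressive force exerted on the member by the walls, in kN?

P ≈ 356 kN

If the wall were absent the member would grow by αΔT L = 22.2×10⁻⁶ × 143 × 2375 = 7.54 mm.
The gap closes (δ_free > 2.6 mm) and the wall then resists a further 7.54 − 2.6 = 4.94 mm of expansion.
That suppressed elongation corresponds to σ = E·Δ/L = 72×10³ × 4.94/2375 = 149.8 MPa.
Force on the wall = σA = 149.8 × 2375 mm² = 355.7 kN.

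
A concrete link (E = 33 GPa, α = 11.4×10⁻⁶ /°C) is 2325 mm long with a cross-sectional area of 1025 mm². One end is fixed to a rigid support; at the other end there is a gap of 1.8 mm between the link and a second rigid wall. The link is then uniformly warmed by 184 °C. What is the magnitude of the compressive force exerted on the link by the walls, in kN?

P ≈ 44.8 kN

If the wall were absent the link would grow by αΔT L = 11.4×10⁻⁶ × 184 × 2325 = 4.877 mm.
This exceeds the 1.8 mm gap, so the wall pushes back. The portion of expansion that must be recovered elastically is δ_free − gap = 4.877 − 1.8 = 3.077 mm.
Compatibility: PL/(AE) = 3.077 mm, so σ = P/A = E × (3.077/2325) = 43.67 MPa.
Force on the wall = σA = 43.67 × 1025 mm² = 44.76 kN.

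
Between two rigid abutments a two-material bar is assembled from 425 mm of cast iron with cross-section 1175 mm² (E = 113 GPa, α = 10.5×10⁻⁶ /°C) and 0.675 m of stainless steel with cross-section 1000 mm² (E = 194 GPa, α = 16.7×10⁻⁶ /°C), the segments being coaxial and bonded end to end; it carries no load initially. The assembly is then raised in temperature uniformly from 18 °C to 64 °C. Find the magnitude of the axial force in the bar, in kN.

P ≈ 108 kN (compressive)

Free thermal expansion of the whole bar: Σ αᵢΔT Lᵢ = 10.5×10⁻⁶×46×425 + 16.7×10⁻⁶×46×675 = 0.7238 mm.
The walls prevent any net length change, so an axial force P (same in every segment) develops. Compatibility: P · Σ Lᵢ/(AᵢEᵢ) = δ_free.
Σ Lᵢ/(AᵢEᵢ) = 425/(1175×113×10³) + 675/(1000×194×10³) = 6.68×10⁻⁶ mm/N.
Hence P = δ_free / Σ(L/AE) = 0.7238/6.68×10⁻⁶ = 108.4 kN (compressive).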